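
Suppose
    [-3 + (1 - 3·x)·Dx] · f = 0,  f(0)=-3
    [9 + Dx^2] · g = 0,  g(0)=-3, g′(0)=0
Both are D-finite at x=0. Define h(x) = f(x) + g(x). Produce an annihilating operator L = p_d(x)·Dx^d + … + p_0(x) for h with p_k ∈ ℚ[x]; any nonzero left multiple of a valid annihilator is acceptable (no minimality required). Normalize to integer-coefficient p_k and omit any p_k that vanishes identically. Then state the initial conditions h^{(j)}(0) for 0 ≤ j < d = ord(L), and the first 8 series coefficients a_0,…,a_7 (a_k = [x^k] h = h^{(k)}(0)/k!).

L = (63 - 54·x + 81·x^2) + (-9 + 45·x - 81·x^2 + 81·x^3)·Dx + (7 - 6·x + 9·x^2)·Dx^2 + (-1 + 5·x - 9·x^2 + 9·x^3)·Dx^3  (order 3).
h: a_k = -6, -9, -27/2, -81, -2025/8, -729, -174717/80, -6561, …
ICs: h(0) = -6, h′(0) = -9, h′′(0) = -27.

f: a_k = -3, -9, -27, -81, -243, -729, -2187, -6561, …
g: a_k = -3, 0, 27/2, 0, -81/8, 0, 243/80, 0, …
f+g: L₀ = lclm(L_f,L_g), ord ≤ 1+2.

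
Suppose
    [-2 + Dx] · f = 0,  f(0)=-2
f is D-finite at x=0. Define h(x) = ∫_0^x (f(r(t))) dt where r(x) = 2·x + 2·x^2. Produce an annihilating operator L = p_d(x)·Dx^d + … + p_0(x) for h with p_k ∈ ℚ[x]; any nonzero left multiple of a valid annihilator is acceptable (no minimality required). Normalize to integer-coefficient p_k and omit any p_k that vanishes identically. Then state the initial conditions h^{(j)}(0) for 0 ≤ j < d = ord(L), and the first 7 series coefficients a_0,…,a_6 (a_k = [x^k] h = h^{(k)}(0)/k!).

L = (-4 - 8·x)·Dx + Dx^2  (order 2).
h: a_k = 0, -2, -4, -8, -40/3, -304/15, -416/15, …
ICs: h(0) = 0, h′(0) = -2.

f: a_k = -2, -4, -4, -8/3, -4/3, -8/15, -8/45, …
Substitute x→r, Dx→(1/r')Dx; clear ⇒ L₀.
h=∫h₀ ⇒ L = L₀·Dx.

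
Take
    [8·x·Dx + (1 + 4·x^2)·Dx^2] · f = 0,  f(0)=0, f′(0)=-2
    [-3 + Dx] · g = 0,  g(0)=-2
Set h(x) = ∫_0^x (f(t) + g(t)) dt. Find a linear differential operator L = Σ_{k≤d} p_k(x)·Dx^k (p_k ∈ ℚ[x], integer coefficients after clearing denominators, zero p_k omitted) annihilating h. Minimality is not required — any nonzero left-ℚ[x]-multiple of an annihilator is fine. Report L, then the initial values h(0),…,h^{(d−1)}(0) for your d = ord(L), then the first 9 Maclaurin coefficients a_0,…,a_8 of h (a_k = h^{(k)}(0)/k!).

f: a_k = 0, -2, 0, 8/3, 0, -32/5, 0, 128/7, 0, …
g: a_k = -2, -6, -9, -9, -27/4, -81/20, -81/40, -243/280, -729/2240, …
Sum ⇒ L₀ = lclm(L_f,L_g) in ℚ(x)⟨Dx⟩.
h=∫h₀ ⇒ L = L₀·Dx.
L = (24 - 72·x - 288·x^2 - 288·x^3)·Dx^2 + (-17 + 24·x^2 - 144·x^4)·Dx^3 + (3 + 8·x + 24·x^2 + 32·x^3 + 48·x^4)·Dx^4  (order 4).
h: a_k = 0, -2, -4, -3, -19/12, -27/20, -209/120, -81/280, 4877/2240, …
ICs: h(0) = 0, h′(0) = -2, h′′(0) = -8, h′′′(0) = -18.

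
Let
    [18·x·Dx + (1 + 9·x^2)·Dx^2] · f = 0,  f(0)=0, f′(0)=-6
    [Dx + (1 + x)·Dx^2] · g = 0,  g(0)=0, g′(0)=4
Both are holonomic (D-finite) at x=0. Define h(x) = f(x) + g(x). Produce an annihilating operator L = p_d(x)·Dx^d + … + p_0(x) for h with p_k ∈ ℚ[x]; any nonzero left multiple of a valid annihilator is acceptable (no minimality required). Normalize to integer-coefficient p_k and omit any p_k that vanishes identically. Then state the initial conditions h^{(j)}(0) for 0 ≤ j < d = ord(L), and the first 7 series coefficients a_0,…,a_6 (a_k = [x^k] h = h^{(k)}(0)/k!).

f: a_k = 0, -6, 0, 18, 0, -486/5, 0, …
g: a_k = 0, 4, -2, 4/3, -1, 4/5, -2/3, …
f+g: L₀ = lclm(L_f,L_g), ord ≤ 2+2.
L = (-18 - 54·x + 486·x^2 + 162·x^3)·Dx + (-20 - 36·x + 432·x^2 + 972·x^3 + 324·x^4)·Dx^2 + (-1 + 17·x + 18·x^2 + 162·x^3 + 243·x^4 + 81·x^5)·Dx^3  (order 3).
h: a_k = 0, -2, -2, 58/3, -1, -482/5, -2/3, …
ICs: h(0) = 0, h′(0) = -2, h′′(0) = -4.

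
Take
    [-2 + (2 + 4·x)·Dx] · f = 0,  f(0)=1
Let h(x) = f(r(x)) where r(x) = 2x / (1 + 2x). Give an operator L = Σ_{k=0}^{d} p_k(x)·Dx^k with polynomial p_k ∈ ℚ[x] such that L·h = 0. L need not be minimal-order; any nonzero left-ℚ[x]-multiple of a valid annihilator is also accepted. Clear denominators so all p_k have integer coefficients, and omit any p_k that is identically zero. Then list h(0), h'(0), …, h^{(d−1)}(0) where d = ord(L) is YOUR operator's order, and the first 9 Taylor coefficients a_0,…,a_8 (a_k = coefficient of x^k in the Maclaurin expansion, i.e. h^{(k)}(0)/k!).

f: a_k = 1, 1, -1/2, 1/2, -5/8, 7/8, -21/16, 33/16, -429/128, …
f∘r: x↦r, Dx↦Dx/r' in L_f ⇒ L₀.
L = -2 + (1 + 8·x + 12·x^2)·Dx  (order 1).
h: a_k = 1, 2, -6, 20, -74, 300, -1308, 6024, -28890, …
ICs: h(0) = 1.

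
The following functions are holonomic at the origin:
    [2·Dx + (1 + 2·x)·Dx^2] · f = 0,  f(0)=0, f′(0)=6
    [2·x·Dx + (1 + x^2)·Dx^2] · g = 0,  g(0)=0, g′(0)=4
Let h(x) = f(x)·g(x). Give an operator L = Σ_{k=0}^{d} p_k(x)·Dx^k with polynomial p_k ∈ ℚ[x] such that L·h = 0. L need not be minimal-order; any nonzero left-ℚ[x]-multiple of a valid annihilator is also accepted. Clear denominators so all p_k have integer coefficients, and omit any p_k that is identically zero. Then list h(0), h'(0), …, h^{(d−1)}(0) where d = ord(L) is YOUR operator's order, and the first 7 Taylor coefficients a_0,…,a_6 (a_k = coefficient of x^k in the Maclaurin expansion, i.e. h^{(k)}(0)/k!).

f: a_k = 0, 6, -6, 8, -12, 96/5, -32, …
g: a_k = 0, 4, 0, -4/3, 0, 4/5, 0, …
f·g: L₀ = L_f ⊗_s L_g, ord ≤ 2·2.
L = (24 + 80·x + 88·x^2 + 240·x^3 + 240·x^4 + 208·x^5 + 16·x^7)·Dx + (12 + 80·x + 332·x^2 + 608·x^3 + 880·x^4 + 744·x^5 + 560·x^6 + 24·x^7 + 56·x^8)·Dx^2 + (12 + 52·x + 168·x^2 + 372·x^3 + 516·x^4 + 564·x^5 + 384·x^6 + 276·x^7 + 24·x^8 + 32·x^9)·Dx^3 + (2 + 12·x + 34·x^2 + 64·x^3 + 87·x^4 + 96·x^5 + 84·x^6 + 48·x^7 + 33·x^8 + 4·x^9 + 4·x^10)·Dx^4  (order 4).
h: a_k = 0, 0, 24, -24, 24, -40, 1064/15, …
ICs: h(0) = 0, h′(0) = 0, h′′(0) = 48, h′′′(0) = -144.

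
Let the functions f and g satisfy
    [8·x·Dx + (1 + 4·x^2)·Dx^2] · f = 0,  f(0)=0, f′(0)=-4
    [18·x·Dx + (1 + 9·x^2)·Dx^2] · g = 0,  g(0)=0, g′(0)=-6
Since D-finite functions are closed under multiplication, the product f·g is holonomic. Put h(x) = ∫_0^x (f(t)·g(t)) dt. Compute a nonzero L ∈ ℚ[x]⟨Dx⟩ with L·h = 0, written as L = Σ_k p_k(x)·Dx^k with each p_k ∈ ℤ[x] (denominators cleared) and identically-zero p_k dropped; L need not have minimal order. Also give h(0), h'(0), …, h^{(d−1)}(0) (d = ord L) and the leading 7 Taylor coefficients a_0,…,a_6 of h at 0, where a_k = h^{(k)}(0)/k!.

L = (-864·x - 18720·x^3 - 82944·x^5 + 134784·x^7 + 1119744·x^9)·Dx^2 + (-52 - 3036·x^2 - 33696·x^4 - 72576·x^6 + 471744·x^8 + 1679616·x^10)·Dx^3 + (-104·x - 2072·x^3 - 11232·x^5 + 13968·x^7 + 269568·x^9 + 559872·x^11)·Dx^4 + (-1 - 26·x^2 - 205·x^4 + 7380·x^8 + 33696·x^10 + 46656·x^12)·Dx^5  (order 5).
h: a_k = 0, 0, 0, 8, 0, -104/5, 0, …
ICs: h(0) = 0, h′(0) = 0, h′′(0) = 0, h′′′(0) = 48, h′′′′(0) = 0.

f: a_k = 0, -4, 0, 16/3, 0, -64/5, 0, …
g: a_k = 0, -6, 0, 18, 0, -486/5, 0, …
Sym-product of L_f,L_g gives L₀ (≤ ord 4).
h=∫h₀ ⇒ L = L₀·Dx.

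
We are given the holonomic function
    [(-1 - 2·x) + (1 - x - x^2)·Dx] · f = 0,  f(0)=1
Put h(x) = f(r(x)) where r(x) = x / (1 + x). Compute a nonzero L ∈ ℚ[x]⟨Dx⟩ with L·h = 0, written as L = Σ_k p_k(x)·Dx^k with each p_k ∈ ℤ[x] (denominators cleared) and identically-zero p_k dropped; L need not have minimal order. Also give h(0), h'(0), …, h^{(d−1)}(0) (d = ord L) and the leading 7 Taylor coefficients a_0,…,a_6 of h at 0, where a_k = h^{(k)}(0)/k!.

f: a_k = 1, 1, 2, 3, 5, 8, 13, …
L₀ from L_f via x↦r, Dx↦r'^{-1}Dx.
L = (1 + 3·x) + (-1 - 2·x + x^3)·Dx  (order 1).
h: a_k = 1, 1, 1, 0, 1, -1, 2, …
ICs: h(0) = 1.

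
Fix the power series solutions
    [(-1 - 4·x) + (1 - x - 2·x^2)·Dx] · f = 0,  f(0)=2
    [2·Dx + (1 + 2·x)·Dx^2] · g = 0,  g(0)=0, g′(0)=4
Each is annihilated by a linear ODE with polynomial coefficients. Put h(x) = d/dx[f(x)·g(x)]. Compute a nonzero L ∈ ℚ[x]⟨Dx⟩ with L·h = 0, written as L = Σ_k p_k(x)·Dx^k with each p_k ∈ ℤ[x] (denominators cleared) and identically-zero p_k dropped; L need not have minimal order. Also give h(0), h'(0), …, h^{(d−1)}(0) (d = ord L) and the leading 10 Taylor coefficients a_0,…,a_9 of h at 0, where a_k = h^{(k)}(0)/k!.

f: a_k = 2, 2, 6, 10, 22, 42, 86, 170, 342, 682, …
g: a_k = 0, 4, -4, 16/3, -8, 64/5, -64/3, 256/7, -64, 1024/9, …
f·g: L₀ = L_f ⊗_s L_g, ord ≤ 1·2.
Derive L from L₀ (diff closure).
L = (60 + 216·x + 288·x^2) + (5 + 66·x + 240·x^2 + 224·x^3)·Dx + (-3 - 11·x + 4·x^2 + 44·x^3 + 32·x^4)·Dx^2  (order 2).
h: a_k = 8, 0, 80, 128/3, 448, 2048/5, 33664/15, 18432/7, 377344/35, 911360/63, …
ICs: h(0) = 8, h′(0) = 0.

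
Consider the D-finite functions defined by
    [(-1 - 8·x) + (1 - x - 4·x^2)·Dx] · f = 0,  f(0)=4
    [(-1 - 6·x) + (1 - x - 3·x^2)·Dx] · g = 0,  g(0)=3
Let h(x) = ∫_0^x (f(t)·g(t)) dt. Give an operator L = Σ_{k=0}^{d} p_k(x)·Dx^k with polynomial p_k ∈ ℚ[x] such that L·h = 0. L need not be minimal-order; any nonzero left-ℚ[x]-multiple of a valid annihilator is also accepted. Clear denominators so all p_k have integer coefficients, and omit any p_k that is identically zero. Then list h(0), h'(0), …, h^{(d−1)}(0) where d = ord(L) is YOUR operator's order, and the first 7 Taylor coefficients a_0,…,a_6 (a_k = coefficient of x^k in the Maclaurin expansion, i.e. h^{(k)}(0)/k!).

f: a_k = 4, 4, 20, 36, 116, 260, 724, …
g: a_k = 3, 3, 12, 21, 57, 120, 291, …
L₀ := L_f ⊗_s L_g (sym. prod.), ord ≤ 1.
Integrate: L := L₀·Dx.
L = (-2 - 12·x + 21·x^2 + 48·x^3)·Dx + (1 - 2·x - 6·x^2 + 7·x^3 + 12·x^4)·Dx^2  (order 2).
h: a_k = 0, 12, 12, 40, 75, 1008/5, 448, …
ICs: h(0) = 0, h′(0) = 12.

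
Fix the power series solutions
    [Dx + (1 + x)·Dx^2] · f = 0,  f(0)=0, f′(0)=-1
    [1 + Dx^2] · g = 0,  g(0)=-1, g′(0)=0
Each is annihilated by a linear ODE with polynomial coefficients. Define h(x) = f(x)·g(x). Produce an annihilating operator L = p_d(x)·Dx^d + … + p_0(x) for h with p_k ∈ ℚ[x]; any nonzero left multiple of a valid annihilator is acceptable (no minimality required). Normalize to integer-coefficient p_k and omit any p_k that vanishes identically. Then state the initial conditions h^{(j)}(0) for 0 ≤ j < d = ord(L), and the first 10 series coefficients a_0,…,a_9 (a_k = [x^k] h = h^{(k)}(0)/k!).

L = (-3 + 6·x + 19·x^2 + 16·x^3 + 4·x^4) + (4 + 20·x + 24·x^2 + 8·x^3)·Dx + (20·x + 42·x^2 + 32·x^3 + 8·x^4)·Dx^2 + (4 + 20·x + 24·x^2 + 8·x^3)·Dx^3 + (3 + 14·x + 23·x^2 + 16·x^3 + 4·x^4)·Dx^4  (order 4).
h: a_k = 0, 1, -1/2, -1/6, 0, 3/40, -1/16, 31/560, -37/720, 1151/24192, …
ICs: h(0) = 0, h′(0) = 1, h′′(0) = -1, h′′′(0) = -1.

f: a_k = 0, -1, 1/2, -1/3, 1/4, -1/5, 1/6, -1/7, 1/8, -1/9, …
g: a_k = -1, 0, 1/2, 0, -1/24, 0, 1/720, 0, -1/40320, 0, …
h₀=f·g: eliminate ⇒ L₀, order ≤ 2·2.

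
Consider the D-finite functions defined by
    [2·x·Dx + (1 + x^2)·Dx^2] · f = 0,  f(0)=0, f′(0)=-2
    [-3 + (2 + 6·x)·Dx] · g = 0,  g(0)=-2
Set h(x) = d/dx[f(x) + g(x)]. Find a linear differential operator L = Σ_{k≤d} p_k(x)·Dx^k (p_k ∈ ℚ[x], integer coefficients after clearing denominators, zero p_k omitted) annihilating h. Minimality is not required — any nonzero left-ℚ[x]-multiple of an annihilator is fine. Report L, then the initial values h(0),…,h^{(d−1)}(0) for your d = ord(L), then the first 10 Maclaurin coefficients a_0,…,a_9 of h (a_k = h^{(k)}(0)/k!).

L = (-12 - 90·x + 36·x^2 + 54·x^3) + (-35 - 48·x - 102·x^2 + 144·x^3 + 189·x^4)·Dx + (-6 - 10·x + 36·x^2 + 44·x^3 + 42·x^4 + 54·x^5)·Dx^2  (order 2).
h: a_k = -5, 9/2, -65/8, 405/16, -8761/128, 45927/256, -503149/1024, 2814669/2048, -126725641/32768, 717740595/65536, …
ICs: h(0) = -5, h′(0) = 9/2.

f: a_k = 0, -2, 0, 2/3, 0, -2/5, 0, 2/7, 0, -2/9, …
g: a_k = -2, -3, 9/4, -27/8, 405/64, -1701/128, 15309/512, -72171/1024, 2814669/16384, -14073345/32768, …
Weyl lclm of L_f,L_g ⇒ L₀ (ord ≤ 3).
Derive L from L₀ (diff closure).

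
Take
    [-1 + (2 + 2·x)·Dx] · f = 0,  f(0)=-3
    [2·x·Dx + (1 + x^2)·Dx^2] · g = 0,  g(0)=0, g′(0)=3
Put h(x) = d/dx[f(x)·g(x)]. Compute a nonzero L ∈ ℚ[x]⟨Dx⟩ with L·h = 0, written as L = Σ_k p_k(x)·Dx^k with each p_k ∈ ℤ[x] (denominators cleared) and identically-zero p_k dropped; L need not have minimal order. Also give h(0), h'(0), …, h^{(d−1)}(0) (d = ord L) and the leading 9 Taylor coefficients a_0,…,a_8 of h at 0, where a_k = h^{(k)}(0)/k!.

f: a_k = -3, -3/2, 3/8, -3/16, 15/128, -21/256, 63/1024, -99/2048, 1287/32768, …
g: a_k = 0, 3, 0, -1, 0, 3/5, 0, -3/7, 0, …
Product ⇒ symmetric product L₀, ord ≤ 2.
h=h₀': d/dx-closure on L₀ ⇒ L.
L = (5 + 40·x + 2·x^2 - 24·x^3 - 3·x^4) + (28 + 84·x + 72·x^2 - 56·x^3 - 84·x^4 - 12·x^5)·Dx + (12 + 8·x - 12·x^2 - 16·x^3 - 28·x^4 - 24·x^5 - 4·x^6)·Dx^2  (order 2).
h: a_k = -9, -9, 99/8, 15/4, -1167/128, -3681/640, 56559/5120, 33501/8960, -2134773/229376, …
ICs: h(0) = -9, h′(0) = -9.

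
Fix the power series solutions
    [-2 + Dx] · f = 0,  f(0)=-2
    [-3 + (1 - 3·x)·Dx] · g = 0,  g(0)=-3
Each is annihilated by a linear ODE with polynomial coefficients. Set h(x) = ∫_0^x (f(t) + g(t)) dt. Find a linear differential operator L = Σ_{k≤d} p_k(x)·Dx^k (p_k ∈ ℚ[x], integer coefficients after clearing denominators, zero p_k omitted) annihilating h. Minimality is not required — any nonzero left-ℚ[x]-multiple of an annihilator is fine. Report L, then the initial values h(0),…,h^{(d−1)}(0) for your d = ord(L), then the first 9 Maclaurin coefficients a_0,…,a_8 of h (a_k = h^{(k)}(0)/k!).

f: a_k = -2, -4, -4, -8/3, -4/3, -8/15, -8/45, -16/315, -4/315, …
g: a_k = -3, -9, -27, -81, -243, -729, -2187, -6561, -19683, …
f+g: L₀ = lclm(L_f,L_g), ord ≤ 1+1.
Integrate: L := L₀·Dx.
L = (24 + 36·x)·Dx + (-14 - 24·x + 36·x^2)·Dx^2 + (1 + 3·x - 18·x^2)·Dx^3  (order 3).
h: a_k = 0, -5, -13/2, -31/3, -251/12, -733/15, -10943/90, -98423/315, -2066731/2520, …
ICs: h(0) = 0, h′(0) = -5, h′′(0) = -13.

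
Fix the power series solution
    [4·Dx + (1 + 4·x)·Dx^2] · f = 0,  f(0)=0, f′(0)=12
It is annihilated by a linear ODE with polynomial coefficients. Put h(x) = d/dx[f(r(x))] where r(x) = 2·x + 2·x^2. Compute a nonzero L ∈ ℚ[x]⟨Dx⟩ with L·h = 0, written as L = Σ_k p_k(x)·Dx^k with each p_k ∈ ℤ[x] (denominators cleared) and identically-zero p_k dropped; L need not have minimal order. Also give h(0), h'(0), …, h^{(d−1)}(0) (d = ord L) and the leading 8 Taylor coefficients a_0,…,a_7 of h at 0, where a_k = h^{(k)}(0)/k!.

L = (6 + 16·x + 16·x^2) + (1 + 10·x + 24·x^2 + 16·x^3)·Dx  (order 1).
h: a_k = 24, -144, 960, -6528, 44544, -304128, 2076672, -14180352, …
ICs: h(0) = 24.

f: a_k = 0, 12, -24, 64, -192, 3072/5, -2048, 49152/7, …
Substitute x→r, Dx→(1/r')Dx; clear ⇒ L₀.
h=h₀': d/dx-closure on L₀ ⇒ L.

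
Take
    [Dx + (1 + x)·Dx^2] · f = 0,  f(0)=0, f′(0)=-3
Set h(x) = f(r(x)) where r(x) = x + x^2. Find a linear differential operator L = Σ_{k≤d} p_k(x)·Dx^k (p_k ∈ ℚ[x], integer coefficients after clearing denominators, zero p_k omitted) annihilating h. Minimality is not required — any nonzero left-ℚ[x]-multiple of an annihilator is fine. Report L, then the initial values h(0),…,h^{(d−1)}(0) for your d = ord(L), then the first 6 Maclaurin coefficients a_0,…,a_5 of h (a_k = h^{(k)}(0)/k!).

f: a_k = 0, -3, 3/2, -1, 3/4, -3/5, …
h₀=f(r): pull back L_f along r ⇒ L₀.
L = (-1 + 2·x + 2·x^2)·Dx + (1 + 3·x + 3·x^2 + 2·x^3)·Dx^2  (order 2).
h: a_k = 0, -3, -3/2, 2, -3/4, -3/5, …
ICs: h(0) = 0, h′(0) = -3.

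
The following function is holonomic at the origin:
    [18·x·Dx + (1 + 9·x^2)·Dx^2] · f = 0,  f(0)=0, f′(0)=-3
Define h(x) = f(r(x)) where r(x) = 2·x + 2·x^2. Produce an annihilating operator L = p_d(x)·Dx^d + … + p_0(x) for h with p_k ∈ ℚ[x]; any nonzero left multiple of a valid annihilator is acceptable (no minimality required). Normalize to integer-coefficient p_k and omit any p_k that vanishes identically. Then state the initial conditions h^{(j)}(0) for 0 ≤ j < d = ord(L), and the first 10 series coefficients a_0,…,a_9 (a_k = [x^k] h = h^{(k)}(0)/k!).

L = (-2 + 72·x + 288·x^2 + 432·x^3 + 216·x^4)·Dx + (1 + 2·x + 36·x^2 + 144·x^3 + 180·x^4 + 72·x^5)·Dx^2  (order 2).
h: a_k = 0, -6, -6, 72, 216, -6696/5, -7704, 171072/7, 264384, -287712, …
ICs: h(0) = 0, h′(0) = -6.

f: a_k = 0, -3, 0, 9, 0, -243/5, 0, 2187/7, 0, -2187, …
L₀ from L_f via x↦r, Dx↦r'^{-1}Dx.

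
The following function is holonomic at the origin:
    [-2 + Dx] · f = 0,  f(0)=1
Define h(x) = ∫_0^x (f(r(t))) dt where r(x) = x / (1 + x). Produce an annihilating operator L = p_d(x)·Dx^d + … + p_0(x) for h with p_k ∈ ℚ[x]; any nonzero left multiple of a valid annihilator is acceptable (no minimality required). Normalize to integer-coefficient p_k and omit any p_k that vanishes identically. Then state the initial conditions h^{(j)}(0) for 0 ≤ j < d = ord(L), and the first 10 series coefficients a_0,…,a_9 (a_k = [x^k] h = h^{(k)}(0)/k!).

L = -2·Dx + (1 + 2·x + x^2)·Dx^2  (order 2).
h: a_k = 0, 1, 1, 0, -1/6, 2/15, -1/15, 4/315, 5/252, -32/945, …
ICs: h(0) = 0, h′(0) = 1.

f: a_k = 1, 2, 2, 4/3, 2/3, 4/15, 4/45, 8/315, 2/315, 4/2835, …
h₀=f(r): pull back L_f along r ⇒ L₀.
∫: right-multiply L₀ by Dx.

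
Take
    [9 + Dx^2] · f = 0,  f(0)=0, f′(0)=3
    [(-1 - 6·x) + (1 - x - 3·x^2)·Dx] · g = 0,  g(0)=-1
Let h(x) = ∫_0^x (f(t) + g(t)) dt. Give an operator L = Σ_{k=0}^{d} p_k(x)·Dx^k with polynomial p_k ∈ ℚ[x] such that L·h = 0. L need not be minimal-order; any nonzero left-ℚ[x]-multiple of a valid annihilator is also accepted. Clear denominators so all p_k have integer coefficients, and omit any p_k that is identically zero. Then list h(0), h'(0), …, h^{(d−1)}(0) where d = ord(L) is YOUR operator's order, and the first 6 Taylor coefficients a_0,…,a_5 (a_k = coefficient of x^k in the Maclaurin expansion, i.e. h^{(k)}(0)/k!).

f: a_k = 0, 3, 0, -9/2, 0, 81/40, …
g: a_k = -1, -1, -4, -7, -19, -40, …
f+g: L₀ = lclm(L_f,L_g), ord ≤ 2+1.
h=∫h₀ ⇒ L = L₀·Dx.
L = (-459 - 2916·x - 1539·x^2 - 3888·x^3 - 3645·x^4 - 4374·x^5)·Dx + (153 - 153·x - 378·x^2 + 405·x^3 - 2187·x^5 - 2187·x^6)·Dx^2 + (-51 - 324·x - 171·x^2 - 432·x^3 - 405·x^4 - 486·x^5)·Dx^3 + (17 - 17·x - 42·x^2 + 45·x^3 - 243·x^5 - 243·x^6)·Dx^4  (order 4).
h: a_k = 0, -1, 1, -4/3, -23/8, -19/5, …
ICs: h(0) = 0, h′(0) = -1, h′′(0) = 2, h′′′(0) = -8.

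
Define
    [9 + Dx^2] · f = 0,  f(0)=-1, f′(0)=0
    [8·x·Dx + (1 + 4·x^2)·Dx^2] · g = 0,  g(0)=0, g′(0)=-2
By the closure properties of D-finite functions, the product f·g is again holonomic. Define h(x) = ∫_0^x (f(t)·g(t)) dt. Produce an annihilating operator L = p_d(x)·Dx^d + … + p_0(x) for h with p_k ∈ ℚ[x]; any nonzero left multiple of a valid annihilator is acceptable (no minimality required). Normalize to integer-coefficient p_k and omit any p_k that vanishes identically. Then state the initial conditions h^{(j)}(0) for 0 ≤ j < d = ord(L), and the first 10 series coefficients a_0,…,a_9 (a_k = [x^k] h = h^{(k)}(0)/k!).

f: a_k = -1, 0, 9/2, 0, -27/8, 0, 81/80, 0, -729/4480, 0, …
g: a_k = 0, -2, 0, 8/3, 0, -32/5, 0, 128/7, 0, -512/9, …
h₀=f·g: eliminate ⇒ L₀, order ≤ 2·2.
Integrate: L := L₀·Dx.
L = (2925 + 31536·x^2 + 95904·x^4 + 186624·x^6 + 186624·x^8)·Dx + (2448·x + 20160·x^3 + 62208·x^5 + 82944·x^7)·Dx^2 + (442 + 5088·x^2 + 19008·x^4 + 41472·x^6 + 41472·x^8)·Dx^3 + (272·x + 2240·x^3 + 6912·x^5 + 9216·x^7)·Dx^4 + (13 + 176·x^2 + 928·x^4 + 2304·x^6 + 2304·x^8)·Dx^5  (order 5).
h: a_k = 0, 0, 1, 0, -35/12, 0, 503/120, 0, -16271/2240, 0, …
ICs: h(0) = 0, h′(0) = 0, h′′(0) = 2, h′′′(0) = 0, h′′′′(0) = -70.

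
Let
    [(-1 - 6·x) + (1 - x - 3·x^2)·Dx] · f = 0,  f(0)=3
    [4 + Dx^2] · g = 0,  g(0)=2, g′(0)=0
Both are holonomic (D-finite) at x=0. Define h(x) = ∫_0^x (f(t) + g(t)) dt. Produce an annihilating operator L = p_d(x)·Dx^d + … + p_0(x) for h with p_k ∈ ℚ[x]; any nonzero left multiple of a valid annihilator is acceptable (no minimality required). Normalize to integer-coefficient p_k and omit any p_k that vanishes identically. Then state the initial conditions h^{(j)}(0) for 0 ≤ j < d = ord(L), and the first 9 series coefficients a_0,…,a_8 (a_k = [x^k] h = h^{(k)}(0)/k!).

L = (92 + 608·x + 512·x^2 + 1104·x^3 + 360·x^4 + 432·x^5)·Dx + (-24 + 4·x + 24·x^2 + 80·x^3 + 180·x^4 + 216·x^5 + 216·x^6)·Dx^2 + (23 + 152·x + 128·x^2 + 276·x^3 + 90·x^4 + 108·x^5)·Dx^3 + (-6 + x + 6·x^2 + 20·x^3 + 45·x^4 + 54·x^5 + 54·x^6)·Dx^4  (order 4).
h: a_k = 0, 5, 3/2, 8/3, 21/4, 35/3, 20, 13087/315, 651/8, …
ICs: h(0) = 0, h′(0) = 5, h′′(0) = 3, h′′′(0) = 16.

f: a_k = 3, 3, 12, 21, 57, 120, 291, 651, 1524, …
g: a_k = 2, 0, -4, 0, 4/3, 0, -8/45, 0, 4/315, …
h₀=f+g: left-lcm gives L₀, ord ≤ 3.
Integrate: L := L₀·Dx.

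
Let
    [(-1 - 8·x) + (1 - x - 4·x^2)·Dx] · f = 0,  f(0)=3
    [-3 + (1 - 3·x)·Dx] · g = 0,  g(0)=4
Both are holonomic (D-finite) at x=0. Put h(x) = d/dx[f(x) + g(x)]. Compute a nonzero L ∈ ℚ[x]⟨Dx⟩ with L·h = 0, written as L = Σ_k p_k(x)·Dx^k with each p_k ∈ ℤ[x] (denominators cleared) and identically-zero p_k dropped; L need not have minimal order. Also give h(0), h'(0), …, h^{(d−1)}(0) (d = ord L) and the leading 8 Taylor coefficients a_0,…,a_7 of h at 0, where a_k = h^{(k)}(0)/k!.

L = (54 - 288·x + 1728·x^2 - 2304·x^3 + 1728·x^4) + (-42·x - 144·x^2 + 1248·x^3 - 2088·x^4 + 1728·x^5)·Dx + (-1 + 16·x - 71·x^2 + 96·x^3 + 72·x^4 - 312·x^5 + 288·x^6)·Dx^2  (order 2).
h: a_k = 15, 102, 405, 1644, 5835, 20754, 70497, 237912, …
ICs: h(0) = 15, h′(0) = 102.

f: a_k = 3, 3, 15, 27, 87, 195, 543, 1323, …
g: a_k = 4, 12, 36, 108, 324, 972, 2916, 8748, …
Sum ⇒ L₀ = lclm(L_f,L_g) in ℚ(x)⟨Dx⟩.
Differentiate: ansatz ord ≤ ord L₀ ⇒ L.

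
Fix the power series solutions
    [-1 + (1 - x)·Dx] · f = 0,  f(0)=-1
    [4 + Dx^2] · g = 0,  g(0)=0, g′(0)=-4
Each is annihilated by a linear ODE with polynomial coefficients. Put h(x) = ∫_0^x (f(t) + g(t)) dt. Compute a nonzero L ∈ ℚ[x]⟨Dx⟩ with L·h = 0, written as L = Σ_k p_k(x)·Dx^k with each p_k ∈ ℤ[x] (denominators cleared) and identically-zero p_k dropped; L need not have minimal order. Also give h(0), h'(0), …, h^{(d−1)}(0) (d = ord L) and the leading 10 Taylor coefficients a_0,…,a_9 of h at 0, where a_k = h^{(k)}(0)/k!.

L = (20 - 16·x + 8·x^2)·Dx + (-12 + 28·x - 24·x^2 + 8·x^3)·Dx^2 + (5 - 4·x + 2·x^2)·Dx^3 + (-3 + 7·x - 6·x^2 + 2·x^3)·Dx^4  (order 4).
h: a_k = 0, -1, -5/2, -1/3, 5/12, -1/5, -23/90, -1/7, -299/2520, -1/9, …
ICs: h(0) = 0, h′(0) = -1, h′′(0) = -5, h′′′(0) = -2.

f: a_k = -1, -1, -1, -1, -1, -1, -1, -1, -1, -1, …
g: a_k = 0, -4, 0, 8/3, 0, -8/15, 0, 16/315, 0, -8/2835, …
Sum ⇒ L₀ = lclm(L_f,L_g) in ℚ(x)⟨Dx⟩.
∫: right-multiply L₀ by Dx.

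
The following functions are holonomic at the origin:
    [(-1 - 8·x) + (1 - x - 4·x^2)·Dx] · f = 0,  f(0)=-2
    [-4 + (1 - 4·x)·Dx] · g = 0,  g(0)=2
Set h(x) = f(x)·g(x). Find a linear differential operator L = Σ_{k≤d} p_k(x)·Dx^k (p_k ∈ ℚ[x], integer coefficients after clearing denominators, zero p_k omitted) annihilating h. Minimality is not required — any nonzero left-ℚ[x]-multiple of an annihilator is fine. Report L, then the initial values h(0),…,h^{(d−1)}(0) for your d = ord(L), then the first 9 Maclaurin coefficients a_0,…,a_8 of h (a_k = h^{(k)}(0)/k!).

L = (-5 + 48·x^2) + (1 - 5·x + 16·x^3)·Dx  (order 1).
h: a_k = -4, -20, -100, -436, -1860, -7700, -31524, -127860, -516100, …
ICs: h(0) = -4.

f: a_k = -2, -2, -10, -18, -58, -130, -362, -882, -2330, …
g: a_k = 2, 8, 32, 128, 512, 2048, 8192, 32768, 131072, …
f·g: L₀ = L_f ⊗_s L_g, ord ≤ 1·1.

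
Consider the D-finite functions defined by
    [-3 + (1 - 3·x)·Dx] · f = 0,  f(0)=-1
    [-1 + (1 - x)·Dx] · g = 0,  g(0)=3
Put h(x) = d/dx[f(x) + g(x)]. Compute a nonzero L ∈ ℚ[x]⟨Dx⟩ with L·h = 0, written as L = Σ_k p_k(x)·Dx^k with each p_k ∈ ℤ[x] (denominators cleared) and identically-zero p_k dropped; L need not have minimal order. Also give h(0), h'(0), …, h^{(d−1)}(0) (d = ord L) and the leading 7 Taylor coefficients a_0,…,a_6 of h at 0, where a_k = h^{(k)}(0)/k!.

L = 18 + (-12 + 18·x)·Dx + (1 - 4·x + 3·x^2)·Dx^2  (order 2).
h: a_k = 0, -12, -72, -312, -1200, -4356, -15288, …
ICs: h(0) = 0, h′(0) = -12.

f: a_k = -1, -3, -9, -27, -81, -243, -729, …
g: a_k = 3, 3, 3, 3, 3, 3, 3, …
f+g: L₀ = lclm(L_f,L_g), ord ≤ 1+1.
Differentiate: ansatz ord ≤ ord L₀ ⇒ L.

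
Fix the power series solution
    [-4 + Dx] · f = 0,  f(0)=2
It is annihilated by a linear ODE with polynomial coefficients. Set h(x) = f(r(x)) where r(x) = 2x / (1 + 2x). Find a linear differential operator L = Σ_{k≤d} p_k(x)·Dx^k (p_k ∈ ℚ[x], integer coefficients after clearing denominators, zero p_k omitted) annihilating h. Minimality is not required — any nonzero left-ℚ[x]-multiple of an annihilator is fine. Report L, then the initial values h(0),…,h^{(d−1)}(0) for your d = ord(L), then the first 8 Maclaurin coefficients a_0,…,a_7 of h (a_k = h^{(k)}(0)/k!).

L = -8 + (1 + 4·x + 4·x^2)·Dx  (order 1).
h: a_k = 2, 16, 32, -64/3, -128/3, 1792/15, -5632/45, -17408/315, …
ICs: h(0) = 2.

f: a_k = 2, 8, 16, 64/3, 64/3, 256/15, 512/45, 2048/315, …
Change of var in L_f (x↦r) gives L₀.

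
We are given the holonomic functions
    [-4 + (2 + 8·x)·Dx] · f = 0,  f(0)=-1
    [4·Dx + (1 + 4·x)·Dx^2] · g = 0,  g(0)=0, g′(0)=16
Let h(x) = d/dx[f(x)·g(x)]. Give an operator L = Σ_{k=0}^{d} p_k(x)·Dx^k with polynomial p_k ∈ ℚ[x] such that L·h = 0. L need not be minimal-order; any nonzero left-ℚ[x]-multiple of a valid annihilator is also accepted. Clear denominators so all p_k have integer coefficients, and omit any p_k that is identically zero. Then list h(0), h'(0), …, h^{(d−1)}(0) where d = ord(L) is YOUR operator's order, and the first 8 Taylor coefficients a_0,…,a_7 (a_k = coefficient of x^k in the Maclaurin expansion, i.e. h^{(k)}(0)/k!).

L = 4 + (8 + 32·x)·Dx + (1 + 8·x + 16·x^2)·Dx^2  (order 2).
h: a_k = -16, 0, 32, -512/3, 2272/3, -15872/5, 194752/15, -5507072/105, …
ICs: h(0) = -16, h′(0) = 0.

f: a_k = -1, -2, 2, -4, 10, -28, 84, -264, …
g: a_k = 0, 16, -32, 256/3, -256, 4096/5, -8192/3, 65536/7, …
h₀=f·g: eliminate ⇒ L₀, order ≤ 1·2.
h=h₀': d/dx-closure on L₀ ⇒ L.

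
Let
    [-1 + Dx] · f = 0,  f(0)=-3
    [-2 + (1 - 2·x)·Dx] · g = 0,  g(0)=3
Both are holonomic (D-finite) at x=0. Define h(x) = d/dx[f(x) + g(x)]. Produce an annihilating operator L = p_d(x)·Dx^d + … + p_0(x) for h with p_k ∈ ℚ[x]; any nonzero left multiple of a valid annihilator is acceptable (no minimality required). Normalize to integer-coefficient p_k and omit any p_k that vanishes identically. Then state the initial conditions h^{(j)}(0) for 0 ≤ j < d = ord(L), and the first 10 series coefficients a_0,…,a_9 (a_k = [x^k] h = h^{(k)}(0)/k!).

L = (20 + 8·x) + (-23 - 4·x + 4·x^2)·Dx + (3 - 4·x - 4·x^2)·Dx^2  (order 2).
h: a_k = 3, 21, 141/2, 383/2, 3839/8, 46079/40, 645119/240, 10321919/1680, 185794559/13440, 3715891199/120960, …
ICs: h(0) = 3, h′(0) = 21.

f: a_k = -3, -3, -3/2, -1/2, -1/8, -1/40, -1/240, -1/1680, -1/13440, -1/120960, …
g: a_k = 3, 6, 12, 24, 48, 96, 192, 384, 768, 1536, …
f+g: L₀ = lclm(L_f,L_g), ord ≤ 1+1.
h₀' ⇒ L via d/dx closure of L₀.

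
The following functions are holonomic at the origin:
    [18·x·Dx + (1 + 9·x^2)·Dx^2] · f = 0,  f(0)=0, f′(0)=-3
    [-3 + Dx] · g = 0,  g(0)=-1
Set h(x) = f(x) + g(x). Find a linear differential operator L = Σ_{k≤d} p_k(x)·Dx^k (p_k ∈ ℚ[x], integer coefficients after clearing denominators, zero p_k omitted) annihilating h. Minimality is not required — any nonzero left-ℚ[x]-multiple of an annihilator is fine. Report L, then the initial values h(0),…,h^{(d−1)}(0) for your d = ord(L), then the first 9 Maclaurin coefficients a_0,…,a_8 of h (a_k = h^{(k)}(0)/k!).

L = (18 - 108·x - 162·x^2)·Dx + (-9 + 27·x + 27·x^2 - 81·x^3)·Dx^2 + (1 + 3·x + 9·x^2 + 27·x^3)·Dx^3  (order 3).
h: a_k = -1, -6, -9/2, 9/2, -27/8, -405/8, -81/80, 174717/560, -729/4480, …
ICs: h(0) = -1, h′(0) = -6, h′′(0) = -9.

f: a_k = 0, -3, 0, 9, 0, -243/5, 0, 2187/7, 0, …
g: a_k = -1, -3, -9/2, -9/2, -27/8, -81/40, -81/80, -243/560, -729/4480, …
h₀=f+g: left-lcm gives L₀, ord ≤ 3.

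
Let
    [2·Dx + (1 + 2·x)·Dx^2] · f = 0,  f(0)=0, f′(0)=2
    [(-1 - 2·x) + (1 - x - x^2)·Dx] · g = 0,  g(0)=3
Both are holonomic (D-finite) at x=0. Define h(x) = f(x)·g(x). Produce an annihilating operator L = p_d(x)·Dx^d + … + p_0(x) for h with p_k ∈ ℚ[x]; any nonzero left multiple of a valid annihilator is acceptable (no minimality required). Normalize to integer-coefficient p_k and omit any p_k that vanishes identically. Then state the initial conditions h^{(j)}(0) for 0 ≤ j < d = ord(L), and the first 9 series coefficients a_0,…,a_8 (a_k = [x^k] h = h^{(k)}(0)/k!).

L = (4 + 8·x) + (10·x + 10·x^2)·Dx + (-1 - x + 3·x^2 + 2·x^3)·Dx^2  (order 2).
h: a_k = 0, 6, 0, 14, 2, 176/5, 26/5, 3334/35, 156/35, …
ICs: h(0) = 0, h′(0) = 6.

f: a_k = 0, 2, -2, 8/3, -4, 32/5, -32/3, 128/7, -32, …
g: a_k = 3, 3, 6, 9, 15, 24, 39, 63, 102, …
h₀=f·g: eliminate ⇒ L₀, order ≤ 2·1.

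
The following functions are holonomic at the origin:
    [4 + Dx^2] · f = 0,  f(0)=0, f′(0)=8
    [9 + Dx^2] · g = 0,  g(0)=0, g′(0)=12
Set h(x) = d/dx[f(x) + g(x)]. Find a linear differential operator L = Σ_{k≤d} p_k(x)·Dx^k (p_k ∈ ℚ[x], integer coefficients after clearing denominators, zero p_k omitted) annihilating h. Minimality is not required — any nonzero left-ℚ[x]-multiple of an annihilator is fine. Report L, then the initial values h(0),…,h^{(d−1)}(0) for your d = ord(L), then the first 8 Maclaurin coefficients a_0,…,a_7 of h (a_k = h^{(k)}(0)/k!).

L = 36 + 13·Dx^2 + Dx^4  (order 4).
h: a_k = 20, 0, -70, 0, 275/6, 0, -463/36, 0, …
ICs: h(0) = 20, h′(0) = 0, h′′(0) = -140, h′′′(0) = 0.

f: a_k = 0, 8, 0, -16/3, 0, 16/15, 0, -32/315, …
g: a_k = 0, 12, 0, -18, 0, 81/10, 0, -243/140, …
L₀ := lclm(L_f,L_g); ord L₀ ≤ 2+2.
Differentiate: ansatz ord ≤ ord L₀ ⇒ L.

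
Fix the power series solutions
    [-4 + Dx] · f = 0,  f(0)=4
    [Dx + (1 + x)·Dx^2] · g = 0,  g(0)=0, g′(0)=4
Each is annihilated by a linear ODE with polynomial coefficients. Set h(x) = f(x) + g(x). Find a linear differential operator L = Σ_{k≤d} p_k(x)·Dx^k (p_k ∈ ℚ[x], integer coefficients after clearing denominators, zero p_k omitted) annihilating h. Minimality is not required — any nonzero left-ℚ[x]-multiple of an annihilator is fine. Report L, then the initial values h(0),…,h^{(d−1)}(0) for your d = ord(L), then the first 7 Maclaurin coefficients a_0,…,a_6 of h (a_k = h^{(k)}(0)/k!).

f: a_k = 4, 16, 32, 128/3, 128/3, 512/15, 1024/45, …
g: a_k = 0, 4, -2, 4/3, -1, 4/5, -2/3, …
L₀ := lclm(L_f,L_g); ord L₀ ≤ 1+2.
L = (-24 - 16·x)·Dx + (-14 - 32·x - 16·x^2)·Dx^2 + (5 + 9·x + 4·x^2)·Dx^3  (order 3).
h: a_k = 4, 20, 30, 44, 125/3, 524/15, 994/45, …
ICs: h(0) = 4, h′(0) = 20, h′′(0) = 60.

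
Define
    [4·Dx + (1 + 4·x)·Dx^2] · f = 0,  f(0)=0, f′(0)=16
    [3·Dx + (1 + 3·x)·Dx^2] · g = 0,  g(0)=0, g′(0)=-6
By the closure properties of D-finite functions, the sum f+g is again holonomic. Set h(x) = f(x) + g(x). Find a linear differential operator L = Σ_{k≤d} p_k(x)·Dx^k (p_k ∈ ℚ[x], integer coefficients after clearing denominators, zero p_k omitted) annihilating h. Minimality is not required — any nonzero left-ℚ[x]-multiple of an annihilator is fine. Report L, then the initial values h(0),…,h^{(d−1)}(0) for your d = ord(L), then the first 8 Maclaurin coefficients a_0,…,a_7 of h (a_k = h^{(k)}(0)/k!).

f: a_k = 0, 16, -32, 256/3, -256, 4096/5, -8192/3, 65536/7, …
g: a_k = 0, -6, 9, -18, 81/2, -486/5, 243, -4374/7, …
L₀ := lclm(L_f,L_g); ord L₀ ≤ 2+2.
L = 24·Dx + (14 + 48·x)·Dx^2 + (1 + 7·x + 12·x^2)·Dx^3  (order 3).
h: a_k = 0, 10, -23, 202/3, -431/2, 722, -7463/3, 61162/7, …
ICs: h(0) = 0, h′(0) = 10, h′′(0) = -46.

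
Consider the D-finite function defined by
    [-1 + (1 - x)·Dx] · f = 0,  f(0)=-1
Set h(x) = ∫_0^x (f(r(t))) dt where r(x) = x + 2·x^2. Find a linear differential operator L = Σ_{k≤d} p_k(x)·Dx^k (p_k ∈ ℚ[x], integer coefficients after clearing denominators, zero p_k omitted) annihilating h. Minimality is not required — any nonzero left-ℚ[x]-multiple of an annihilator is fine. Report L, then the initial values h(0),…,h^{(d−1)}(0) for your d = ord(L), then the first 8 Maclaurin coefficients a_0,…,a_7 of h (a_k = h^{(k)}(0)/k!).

f: a_k = -1, -1, -1, -1, -1, -1, -1, -1, …
h₀=f(r): pull back L_f along r ⇒ L₀.
Integrate: L := L₀·Dx.
L = (1 + 4·x)·Dx + (-1 + x + 2·x^2)·Dx^2  (order 2).
h: a_k = 0, -1, -1/2, -1, -5/4, -11/5, -7/2, -43/7, …
ICs: h(0) = 0, h′(0) = -1.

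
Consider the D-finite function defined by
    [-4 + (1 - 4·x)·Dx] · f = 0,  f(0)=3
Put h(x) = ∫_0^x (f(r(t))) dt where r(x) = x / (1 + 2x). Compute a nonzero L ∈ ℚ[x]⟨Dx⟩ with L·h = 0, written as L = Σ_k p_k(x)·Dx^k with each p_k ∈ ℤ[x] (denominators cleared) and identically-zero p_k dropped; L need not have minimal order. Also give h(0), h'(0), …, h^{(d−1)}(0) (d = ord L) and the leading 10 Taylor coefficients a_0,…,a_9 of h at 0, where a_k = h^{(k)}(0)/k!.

L = 4·Dx + (-1 + 4·x^2)·Dx^2  (order 2).
h: a_k = 0, 3, 6, 8, 12, 96/5, 32, 384/7, 96, 512/3, …
ICs: h(0) = 0, h′(0) = 3.

f: a_k = 3, 12, 48, 192, 768, 3072, 12288, 49152, 196608, 786432, …
Substitute x→r, Dx→(1/r')Dx; clear ⇒ L₀.
h=∫h₀ ⇒ L = L₀·Dx.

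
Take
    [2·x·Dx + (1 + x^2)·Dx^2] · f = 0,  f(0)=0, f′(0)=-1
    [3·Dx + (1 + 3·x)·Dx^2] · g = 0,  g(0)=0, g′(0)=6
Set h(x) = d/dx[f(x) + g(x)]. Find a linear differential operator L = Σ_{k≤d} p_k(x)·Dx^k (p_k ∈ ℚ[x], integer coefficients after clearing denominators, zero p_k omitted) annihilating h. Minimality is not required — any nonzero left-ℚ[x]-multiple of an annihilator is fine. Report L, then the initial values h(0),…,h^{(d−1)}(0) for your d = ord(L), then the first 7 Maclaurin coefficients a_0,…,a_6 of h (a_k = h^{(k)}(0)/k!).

f: a_k = 0, -1, 0, 1/3, 0, -1/5, 0, …
g: a_k = 0, 6, -9, 18, -81/2, 486/5, -243, …
h₀=f+g: left-lcm gives L₀, ord ≤ 4.
h=h₀': d/dx-closure on L₀ ⇒ L.
L = (-6 - 54·x + 18·x^2 + 18·x^3) + (-20 - 12·x - 48·x^2 + 36·x^3 + 36·x^4)·Dx + (-3 - 7·x + 6·x^2 + 2·x^3 + 9·x^4 + 9·x^5)·Dx^2  (order 2).
h: a_k = 5, -18, 55, -162, 485, -1458, 4375, …
ICs: h(0) = 5, h′(0) = -18.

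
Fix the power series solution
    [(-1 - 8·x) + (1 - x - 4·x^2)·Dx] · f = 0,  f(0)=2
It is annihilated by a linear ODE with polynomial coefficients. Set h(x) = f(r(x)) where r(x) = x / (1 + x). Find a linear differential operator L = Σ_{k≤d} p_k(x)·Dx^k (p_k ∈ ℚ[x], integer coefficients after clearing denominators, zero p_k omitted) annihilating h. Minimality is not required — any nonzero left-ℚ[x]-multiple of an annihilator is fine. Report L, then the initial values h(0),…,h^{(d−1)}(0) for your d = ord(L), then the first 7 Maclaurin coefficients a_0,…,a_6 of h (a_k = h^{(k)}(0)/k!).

f: a_k = 2, 2, 10, 18, 58, 130, 362, …
Substitute x→r, Dx→(1/r')Dx; clear ⇒ L₀.
L = (1 + 9·x) + (-1 - 2·x + 3·x^2 + 4·x^3)·Dx  (order 1).
h: a_k = 2, 2, 8, 0, 32, -32, 160, …
ICs: h(0) = 2.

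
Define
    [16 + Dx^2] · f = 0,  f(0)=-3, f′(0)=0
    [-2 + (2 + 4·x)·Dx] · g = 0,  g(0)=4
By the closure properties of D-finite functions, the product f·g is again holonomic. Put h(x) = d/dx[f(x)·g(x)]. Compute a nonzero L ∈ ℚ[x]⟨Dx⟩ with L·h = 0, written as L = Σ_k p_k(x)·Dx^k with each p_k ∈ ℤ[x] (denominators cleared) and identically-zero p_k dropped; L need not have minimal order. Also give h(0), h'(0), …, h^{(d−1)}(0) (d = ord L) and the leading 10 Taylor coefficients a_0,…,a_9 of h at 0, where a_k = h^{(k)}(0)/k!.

L = (413 + 2688·x + 6784·x^2 + 8192·x^3 + 4096·x^4) + (-26 - 180·x - 384·x^2 - 256·x^3)·Dx + (19 + 140·x + 396·x^2 + 512·x^3 + 256·x^4)·Dx^2  (order 2).
h: a_k = -12, 204, 270, -674, -905/2, 5281/10, 26677/60, -199649/420, 338661/1120, -20939279/30240, …
ICs: h(0) = -12, h′(0) = 204.

f: a_k = -3, 0, 24, 0, -32, 0, 256/15, 0, -512/105, 0, …
g: a_k = 4, 4, -2, 2, -5/2, 7/2, -21/4, 33/4, -429/32, 715/32, …
f·g: L₀ = L_f ⊗_s L_g, ord ≤ 2·1.
h=h₀': d/dx-closure on L₀ ⇒ L.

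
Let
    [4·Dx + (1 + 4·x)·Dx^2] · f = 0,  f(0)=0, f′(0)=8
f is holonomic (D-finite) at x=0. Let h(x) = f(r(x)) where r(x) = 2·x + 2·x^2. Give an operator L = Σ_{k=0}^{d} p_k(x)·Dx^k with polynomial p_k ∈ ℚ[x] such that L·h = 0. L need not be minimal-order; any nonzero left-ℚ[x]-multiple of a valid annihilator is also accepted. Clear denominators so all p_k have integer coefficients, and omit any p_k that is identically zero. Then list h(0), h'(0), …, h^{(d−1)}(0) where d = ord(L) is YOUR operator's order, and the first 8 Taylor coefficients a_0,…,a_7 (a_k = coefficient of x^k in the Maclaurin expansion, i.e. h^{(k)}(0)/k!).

f: a_k = 0, 8, -16, 128/3, -128, 2048/5, -4096/3, 32768/7, …
Substitute x→r, Dx→(1/r')Dx; clear ⇒ L₀.
L = (6 + 16·x + 16·x^2)·Dx + (1 + 10·x + 24·x^2 + 16·x^3)·Dx^2  (order 2).
h: a_k = 0, 16, -48, 640/3, -1088, 29696/5, -33792, 1384448/7, …
ICs: h(0) = 0, h′(0) = 16.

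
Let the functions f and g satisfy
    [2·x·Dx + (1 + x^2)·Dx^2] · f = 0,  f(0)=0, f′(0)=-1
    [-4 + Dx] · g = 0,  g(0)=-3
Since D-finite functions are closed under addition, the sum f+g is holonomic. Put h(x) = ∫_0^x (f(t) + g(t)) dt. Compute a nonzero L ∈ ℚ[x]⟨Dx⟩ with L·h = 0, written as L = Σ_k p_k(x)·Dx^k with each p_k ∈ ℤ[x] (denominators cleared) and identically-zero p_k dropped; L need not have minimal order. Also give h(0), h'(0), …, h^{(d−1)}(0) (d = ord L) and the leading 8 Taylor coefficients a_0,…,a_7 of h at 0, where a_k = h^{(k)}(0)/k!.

f: a_k = 0, -1, 0, 1/3, 0, -1/5, 0, 1/7, …
g: a_k = -3, -12, -24, -32, -32, -128/5, -256/15, -1024/105, …
f+g: L₀ = lclm(L_f,L_g), ord ≤ 2+1.
h=∫h₀ ⇒ L = L₀·Dx.
L = (4 - 16·x - 12·x^2 - 16·x^3)·Dx^2 + (-9 - 13·x^2 - 8·x^4)·Dx^3 + (2 + x + 4·x^2 + x^3 + 2·x^4)·Dx^4  (order 4).
h: a_k = 0, -3, -13/2, -8, -95/12, -32/5, -43/10, -256/105, …
ICs: h(0) = 0, h′(0) = -3, h′′(0) = -13, h′′′(0) = -48.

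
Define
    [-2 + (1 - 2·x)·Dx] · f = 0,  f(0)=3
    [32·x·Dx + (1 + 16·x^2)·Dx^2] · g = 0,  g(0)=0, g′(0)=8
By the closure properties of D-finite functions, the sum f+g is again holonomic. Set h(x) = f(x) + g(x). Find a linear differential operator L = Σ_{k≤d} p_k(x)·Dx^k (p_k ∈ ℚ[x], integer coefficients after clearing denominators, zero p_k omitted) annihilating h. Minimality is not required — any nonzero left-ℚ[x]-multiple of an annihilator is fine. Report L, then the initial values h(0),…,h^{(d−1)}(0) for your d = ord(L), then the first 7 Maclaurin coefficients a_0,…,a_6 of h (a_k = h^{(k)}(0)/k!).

L = (-32 + 256·x + 1536·x^2)·Dx + (14 - 32·x - 160·x^2 + 1536·x^3)·Dx^2 + (-1 - 6·x - 96·x^3 + 256·x^4)·Dx^3  (order 3).
h: a_k = 3, 14, 12, -56/3, 48, 2528/5, 192, …
ICs: h(0) = 3, h′(0) = 14, h′′(0) = 24.

f: a_k = 3, 6, 12, 24, 48, 96, 192, …
g: a_k = 0, 8, 0, -128/3, 0, 2048/5, 0, …
f+g: L₀ = lclm(L_f,L_g), ord ≤ 1+2.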